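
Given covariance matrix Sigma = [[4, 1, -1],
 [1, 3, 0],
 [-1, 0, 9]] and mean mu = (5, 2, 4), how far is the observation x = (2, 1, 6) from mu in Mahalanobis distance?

Step 1 — centre the observation: (x - mu) = (-3, -1, 2).

Step 2 — invert Sigma (cofactor / det for 3×3, or solve directly):
  Sigma^{-1} = [[0.2812, -0.0938, 0.0312],
 [-0.0938, 0.3646, -0.0104],
 [0.0312, -0.0104, 0.1146]].

Step 3 — form the quadratic (x - mu)^T · Sigma^{-1} · (x - mu):
  Sigma^{-1} · (x - mu) = (-0.6875, -0.1042, 0.1458).
  (x - mu)^T · [Sigma^{-1} · (x - mu)] = (-3)·(-0.6875) + (-1)·(-0.1042) + (2)·(0.1458) = 2.4583.

Step 4 — take square root: d = √(2.4583) ≈ 1.5679.

d(x, mu) = √(2.4583) ≈ 1.5679


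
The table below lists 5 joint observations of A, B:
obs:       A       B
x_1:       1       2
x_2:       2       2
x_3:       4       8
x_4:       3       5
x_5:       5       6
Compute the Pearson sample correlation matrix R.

Step 1 — column means:
  mean(A) = (1 + 2 + 4 + 3 + 5) / 5 = 15/5 = 3
  mean(B) = (2 + 2 + 8 + 5 + 6) / 5 = 23/5 = 4.6

Step 2 — sample variances and covariances s[i,j] = (1/(n-1)) · Σ_k (x_{k,i} - mean_i) · (x_{k,j} - mean_j), with n-1 = 4:
  s[A,A] = ((-2)·(-2) + (-1)·(-1) + (1)·(1) + (0)·(0) + (2)·(2)) / 4 = 10/4 = 2.5
  s[A,B] = ((-2)·(-2.6) + (-1)·(-2.6) + (1)·(3.4) + (0)·(0.4) + (2)·(1.4)) / 4 = 14/4 = 3.5
  s[B,B] = ((-2.6)·(-2.6) + (-2.6)·(-2.6) + (3.4)·(3.4) + (0.4)·(0.4) + (1.4)·(1.4)) / 4 = 27.2/4 = 6.8
  Sample standard deviations s_i = √(s[i,i]):
  s(A) = √(2.5) = 1.5811
  s(B) = √(6.8) = 2.6077

Step 3 — r_{ij} = s_{ij} / (s_i · s_j):
  r[A,A] = 1 (diagonal).
  r[A,B] = 3.5 / (1.5811 · 2.6077) = 3.5 / 4.1231 = 0.8489
  r[B,B] = 1 (diagonal).

R is symmetric with unit diagonal. Assembling:

R = [[1, 0.8489],
 [0.8489, 1]]


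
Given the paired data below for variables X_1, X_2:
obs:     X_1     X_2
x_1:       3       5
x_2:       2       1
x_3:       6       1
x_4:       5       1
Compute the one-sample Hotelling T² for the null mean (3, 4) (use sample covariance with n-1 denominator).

Step 1 — sample mean vector:
  mean(X_1) = (3 + 2 + 6 + 5) / 4 = 16/4 = 4
  mean(X_2) = (5 + 1 + 1 + 1) / 4 = 8/4 = 2
  x̄ = (4, 2),  deviation x̄ - mu_0 = (4, 2) - (3, 4) = (1, -2).

Step 2 — sample covariance matrix, S[i,j] = (1/(n-1)) · Σ_k (x_{k,i} - mean_i) · (x_{k,j} - mean_j), divisor n-1 = 3:
  S[X_1,X_1] = ((-1)·(-1) + (-2)·(-2) + (2)·(2) + (1)·(1)) / 3 = 10/3 = 3.3333
  S[X_1,X_2] = ((-1)·(3) + (-2)·(-1) + (2)·(-1) + (1)·(-1)) / 3 = -4/3 = -1.3333
  S[X_2,X_2] = ((3)·(3) + (-1)·(-1) + (-1)·(-1) + (-1)·(-1)) / 3 = 12/3 = 4
  S = [[3.3333, -1.3333],
 [-1.3333, 4]].

Step 3 — invert S. det(S) = 3.3333·4 - (-1.3333)² = 11.5556.
  S^{-1} = (1/det) · [[d, -b], [-b, a]] = [[0.3462, 0.1154],
 [0.1154, 0.2885]].

Step 4 — quadratic form (x̄ - mu_0)^T · S^{-1} · (x̄ - mu_0):
  S^{-1} · (x̄ - mu_0) = (0.1154, -0.4615),
  (x̄ - mu_0)^T · [...] = (1)·(0.1154) + (-2)·(-0.4615) = 1.0385.

Step 5 — scale by n: T² = 4 · 1.0385 = 4.1538.

T² ≈ 4.1538


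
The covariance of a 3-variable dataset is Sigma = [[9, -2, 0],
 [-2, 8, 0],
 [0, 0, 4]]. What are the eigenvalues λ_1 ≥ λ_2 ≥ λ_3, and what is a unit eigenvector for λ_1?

Step 1 — characteristic polynomial p(λ) = det(λI - Sigma) = λ³ - tr·λ² + c_1·λ - det, where tr = trace, c_1 = sum of the principal 2×2 minors, det = det(Sigma):
  tr = 9 + 8 + 4 = 21,
  c_1 = (9·8 - (-2)²) + (9·4 - (0)²) + (8·4 - (0)²) = 68 + 36 + 32 = 136,
  det = 9·(8·4 - (0)²) - (-2)·((-2)·4 - (0)·(0)) + (0)·((-2)·(0) - 8·(0)) = 9·(32) - (-2)·(-8) + (0)·(0) = 272.
  So p(λ) = λ³ - 21λ² + 136λ - 272.
Step 2 — look for an integer root (rational root theorem: any rational root is an integer divisor of 272). Testing λ = 4:
  p(4) = 64 - 336 + 544 - 272 = 0  ✓
  Dividing out (λ - 4): p(λ) = (λ - 4)(λ² - 17λ + 68).
Step 3 — remaining eigenvalues from the quadratic λ² - 17λ + 68 = 0:
  Δ = 17² - 4·68 = 289 - 272 = 17,  λ = (17 ± √17)/2 = (17 ± 4.1231)/2 ≈ 10.5616 or 6.4384.
  Sorted: λ_1 = 10.5616,  λ_2 = 6.4384,  λ_3 = 4  (check: sum = 21 = tr ✓).

Step 4 — unit eigenvector for λ_1 ≈ 10.5616: v spans the null space of (Sigma - λ_1 I), whose rows are
  r_1 = (-1.5616, -2, 0),  r_2 = (-2, -2.5616, 0),  r_3 = (0, 0, -6.5616).
  v is orthogonal to every row, so take v ∝ r_1 × r_3 = ((-2)·(-6.5616) - (0)·(0), (0)·(0) - (-1.5616)·(-6.5616), (-1.5616)·(0) - (-2)·(0)) ≈ (13.1231, -10.2462, 0).
  Let u = (13.1231, -10.2462, 0).
  ||u|| = √((13.1231)² + (-10.2462)² + (0)²) = √(277.2007) ≈ 16.6493,  v_1 = u/||u|| ≈ (0.7882, -0.6154, 0) (||v_1|| = 1).

λ_1 = 10.5616,  λ_2 = 6.4384,  λ_3 = 4;  v_1 ≈ (0.7882, -0.6154, 0)


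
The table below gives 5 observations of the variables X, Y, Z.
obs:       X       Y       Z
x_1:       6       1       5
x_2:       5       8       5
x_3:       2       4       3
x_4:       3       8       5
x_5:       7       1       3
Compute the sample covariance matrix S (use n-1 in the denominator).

Step 1 — column means:
  mean(X) = (6 + 5 + 2 + 3 + 7) / 5 = 23/5 = 4.6
  mean(Y) = (1 + 8 + 4 + 8 + 1) / 5 = 22/5 = 4.4
  mean(Z) = (5 + 5 + 3 + 5 + 3) / 5 = 21/5 = 4.2

Step 2 — sample covariance S[i,j] = (1/(n-1)) · Σ_k (x_{k,i} - mean_i) · (x_{k,j} - mean_j), with n-1 = 4.
  S[X,X] = ((1.4)·(1.4) + (0.4)·(0.4) + (-2.6)·(-2.6) + (-1.6)·(-1.6) + (2.4)·(2.4)) / 4 = 17.2/4 = 4.3
  S[X,Y] = ((1.4)·(-3.4) + (0.4)·(3.6) + (-2.6)·(-0.4) + (-1.6)·(3.6) + (2.4)·(-3.4)) / 4 = -16.2/4 = -4.05
  S[X,Z] = ((1.4)·(0.8) + (0.4)·(0.8) + (-2.6)·(-1.2) + (-1.6)·(0.8) + (2.4)·(-1.2)) / 4 = 0.4/4 = 0.1
  S[Y,Y] = ((-3.4)·(-3.4) + (3.6)·(3.6) + (-0.4)·(-0.4) + (3.6)·(3.6) + (-3.4)·(-3.4)) / 4 = 49.2/4 = 12.3
  S[Y,Z] = ((-3.4)·(0.8) + (3.6)·(0.8) + (-0.4)·(-1.2) + (3.6)·(0.8) + (-3.4)·(-1.2)) / 4 = 7.6/4 = 1.9
  S[Z,Z] = ((0.8)·(0.8) + (0.8)·(0.8) + (-1.2)·(-1.2) + (0.8)·(0.8) + (-1.2)·(-1.2)) / 4 = 4.8/4 = 1.2

S is symmetric (S[j,i] = S[i,j]). Assembling:

S = [[4.3, -4.05, 0.1],
 [-4.05, 12.3, 1.9],
 [0.1, 1.9, 1.2]]


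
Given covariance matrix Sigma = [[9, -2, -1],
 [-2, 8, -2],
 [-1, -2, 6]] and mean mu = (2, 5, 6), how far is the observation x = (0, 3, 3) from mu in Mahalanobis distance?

Step 1 — centre the observation: (x - mu) = (-2, -2, -3).

Step 2 — invert Sigma (cofactor / det for 3×3, or solve directly):
  Sigma^{-1} = [[0.1236, 0.0393, 0.0337],
 [0.0393, 0.1489, 0.0562],
 [0.0337, 0.0562, 0.191]].

Step 3 — form the quadratic (x - mu)^T · Sigma^{-1} · (x - mu):
  Sigma^{-1} · (x - mu) = (-0.427, -0.5449, -0.7528).
  (x - mu)^T · [Sigma^{-1} · (x - mu)] = (-2)·(-0.427) + (-2)·(-0.5449) + (-3)·(-0.7528) = 4.2022.

Step 4 — take square root: d = √(4.2022) ≈ 2.0499.

d(x, mu) = √(4.2022) ≈ 2.0499


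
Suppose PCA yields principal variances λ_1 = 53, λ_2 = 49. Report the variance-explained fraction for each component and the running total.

Step 1 — total variance = trace(Sigma) = Σ λ_i = 53 + 49 = 102.

Step 2 — fraction explained by component i = λ_i / Σ λ:
  PC1: 53/102 = 0.5196
  PC2: 49/102 = 0.4804

Step 3 — cumulative fraction after k components = (λ_1 + ... + λ_k) / Σ λ:
  k = 1: 53/102 = 0.5196
  k = 2: (53 + 49)/102 = 102/102 = 1

Summary (fraction, with percent):

explained: PC1 0.5196 (51.96%), PC2 0.4804 (48.04%);  cumulative: 0.5196, 1


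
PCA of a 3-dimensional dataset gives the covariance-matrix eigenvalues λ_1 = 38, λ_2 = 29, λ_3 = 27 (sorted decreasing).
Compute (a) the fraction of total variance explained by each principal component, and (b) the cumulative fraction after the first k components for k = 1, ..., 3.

Step 1 — total variance = trace(Sigma) = Σ λ_i = 38 + 29 + 27 = 94.

Step 2 — fraction explained by component i = λ_i / Σ λ:
  PC1: 38/94 = 0.4043
  PC2: 29/94 = 0.3085
  PC3: 27/94 = 0.2872

Step 3 — cumulative fraction after k components = (λ_1 + ... + λ_k) / Σ λ:
  k = 1: 38/94 = 0.4043
  k = 2: (38 + 29)/94 = 67/94 = 0.7128
  k = 3: (38 + 29 + 27)/94 = 94/94 = 1

Summary (fraction, with percent):

explained: PC1 0.4043 (40.43%), PC2 0.3085 (30.85%), PC3 0.2872 (28.72%);  cumulative: 0.4043, 0.7128, 1


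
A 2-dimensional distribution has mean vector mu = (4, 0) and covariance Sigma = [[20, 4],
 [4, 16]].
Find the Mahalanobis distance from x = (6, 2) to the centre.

Step 1 — centre the observation: (x - mu) = (2, 2).

Step 2 — invert Sigma. det(Sigma) = 20·16 - (4)² = 304.
  Sigma^{-1} = (1/det) · [[d, -b], [-b, a]] = [[0.0526, -0.0132],
 [-0.0132, 0.0658]].

Step 3 — form the quadratic (x - mu)^T · Sigma^{-1} · (x - mu):
  Sigma^{-1} · (x - mu) = (0.0789, 0.1053).
  (x - mu)^T · [Sigma^{-1} · (x - mu)] = (2)·(0.0789) + (2)·(0.1053) = 0.3684.

Step 4 — take square root: d = √(0.3684) ≈ 0.607.

d(x, mu) = √(0.3684) ≈ 0.607


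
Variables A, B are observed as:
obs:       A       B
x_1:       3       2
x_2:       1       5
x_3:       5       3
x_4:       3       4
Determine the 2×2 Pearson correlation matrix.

Step 1 — column means:
  mean(A) = (3 + 1 + 5 + 3) / 4 = 12/4 = 3
  mean(B) = (2 + 5 + 3 + 4) / 4 = 14/4 = 3.5

Step 2 — sample variances and covariances s[i,j] = (1/(n-1)) · Σ_k (x_{k,i} - mean_i) · (x_{k,j} - mean_j), with n-1 = 3:
  s[A,A] = ((0)·(0) + (-2)·(-2) + (2)·(2) + (0)·(0)) / 3 = 8/3 = 2.6667
  s[A,B] = ((0)·(-1.5) + (-2)·(1.5) + (2)·(-0.5) + (0)·(0.5)) / 3 = -4/3 = -1.3333
  s[B,B] = ((-1.5)·(-1.5) + (1.5)·(1.5) + (-0.5)·(-0.5) + (0.5)·(0.5)) / 3 = 5/3 = 1.6667
  Sample standard deviations s_i = √(s[i,i]):
  s(A) = √(2.6667) = 1.633
  s(B) = √(1.6667) = 1.291

Step 3 — r_{ij} = s_{ij} / (s_i · s_j):
  r[A,A] = 1 (diagonal).
  r[A,B] = -1.3333 / (1.633 · 1.291) = -1.3333 / 2.1082 = -0.6325
  r[B,B] = 1 (diagonal).

R is symmetric with unit diagonal. Assembling:

R = [[1, -0.6325],
 [-0.6325, 1]]


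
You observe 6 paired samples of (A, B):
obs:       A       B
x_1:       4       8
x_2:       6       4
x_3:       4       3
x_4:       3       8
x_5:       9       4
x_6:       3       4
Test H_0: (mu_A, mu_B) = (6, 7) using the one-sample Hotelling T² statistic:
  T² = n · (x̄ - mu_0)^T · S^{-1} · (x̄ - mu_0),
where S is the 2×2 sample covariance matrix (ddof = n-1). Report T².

Step 1 — sample mean vector:
  mean(A) = (4 + 6 + 4 + 3 + 9 + 3) / 6 = 29/6 = 4.8333
  mean(B) = (8 + 4 + 3 + 8 + 4 + 4) / 6 = 31/6 = 5.1667
  x̄ = (4.8333, 5.1667),  deviation x̄ - mu_0 = (4.8333, 5.1667) - (6, 7) = (-1.1667, -1.8333).

Step 2 — sample covariance matrix, S[i,j] = (1/(n-1)) · Σ_k (x_{k,i} - mean_i) · (x_{k,j} - mean_j), divisor n-1 = 5:
  S[A,A] = ((-0.8333)·(-0.8333) + (1.1667)·(1.1667) + (-0.8333)·(-0.8333) + (-1.8333)·(-1.8333) + (4.1667)·(4.1667) + (-1.8333)·(-1.8333)) / 5 = 26.8333/5 = 5.3667
  S[A,B] = ((-0.8333)·(2.8333) + (1.1667)·(-1.1667) + (-0.8333)·(-2.1667) + (-1.8333)·(2.8333) + (4.1667)·(-1.1667) + (-1.8333)·(-1.1667)) / 5 = -9.8333/5 = -1.9667
  S[B,B] = ((2.8333)·(2.8333) + (-1.1667)·(-1.1667) + (-2.1667)·(-2.1667) + (2.8333)·(2.8333) + (-1.1667)·(-1.1667) + (-1.1667)·(-1.1667)) / 5 = 24.8333/5 = 4.9667
  S = [[5.3667, -1.9667],
 [-1.9667, 4.9667]].

Step 3 — invert S. det(S) = 5.3667·4.9667 - (-1.9667)² = 22.7867.
  S^{-1} = (1/det) · [[d, -b], [-b, a]] = [[0.218, 0.0863],
 [0.0863, 0.2355]].

Step 4 — quadratic form (x̄ - mu_0)^T · S^{-1} · (x̄ - mu_0):
  S^{-1} · (x̄ - mu_0) = (-0.4125, -0.5325),
  (x̄ - mu_0)^T · [...] = (-1.1667)·(-0.4125) + (-1.8333)·(-0.5325) = 1.4575.

Step 5 — scale by n: T² = 6 · 1.4575 = 8.7449.

T² ≈ 8.7449


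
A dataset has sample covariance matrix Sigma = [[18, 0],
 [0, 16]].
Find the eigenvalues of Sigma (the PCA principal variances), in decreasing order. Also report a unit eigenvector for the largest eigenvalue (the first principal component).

Step 1 — characteristic polynomial of 2×2 Sigma:
  det(Sigma - λI) = λ² - trace · λ + det = 0.
  trace = 18 + 16 = 34, det = 18·16 - (0)² = 288.
Step 2 — discriminant:
  Δ = trace² - 4·det = 1156 - 1152 = 4.
Step 3 — eigenvalues:
  λ = (trace ± √Δ)/2 = (34 ± 2)/2,
  λ_1 = 18,  λ_2 = 16.

Step 4 — unit eigenvector for λ_1: Sigma is diagonal, so its eigenvectors are the coordinate axes. λ_1 = 18 is the diagonal entry on the first coordinate axis, hence
  v_1 = (1, 0) (||v_1|| = 1).

λ_1 = 18,  λ_2 = 16;  v_1 ≈ (1, 0)


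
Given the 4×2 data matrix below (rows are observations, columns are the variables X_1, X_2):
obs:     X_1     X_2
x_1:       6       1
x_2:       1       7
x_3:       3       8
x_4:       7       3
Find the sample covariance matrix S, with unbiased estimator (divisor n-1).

Step 1 — column means:
  mean(X_1) = (6 + 1 + 3 + 7) / 4 = 17/4 = 4.25
  mean(X_2) = (1 + 7 + 8 + 3) / 4 = 19/4 = 4.75

Step 2 — sample covariance S[i,j] = (1/(n-1)) · Σ_k (x_{k,i} - mean_i) · (x_{k,j} - mean_j), with n-1 = 3.
  S[X_1,X_1] = ((1.75)·(1.75) + (-3.25)·(-3.25) + (-1.25)·(-1.25) + (2.75)·(2.75)) / 3 = 22.75/3 = 7.5833
  S[X_1,X_2] = ((1.75)·(-3.75) + (-3.25)·(2.25) + (-1.25)·(3.25) + (2.75)·(-1.75)) / 3 = -22.75/3 = -7.5833
  S[X_2,X_2] = ((-3.75)·(-3.75) + (2.25)·(2.25) + (3.25)·(3.25) + (-1.75)·(-1.75)) / 3 = 32.75/3 = 10.9167

S is symmetric (S[j,i] = S[i,j]). Assembling:

S = [[7.5833, -7.5833],
 [-7.5833, 10.9167]]


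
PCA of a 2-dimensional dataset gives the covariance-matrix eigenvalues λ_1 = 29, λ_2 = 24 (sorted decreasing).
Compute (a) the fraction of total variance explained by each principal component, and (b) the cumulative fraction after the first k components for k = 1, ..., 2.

Step 1 — total variance = trace(Sigma) = Σ λ_i = 29 + 24 = 53.

Step 2 — fraction explained by component i = λ_i / Σ λ:
  PC1: 29/53 = 0.5472
  PC2: 24/53 = 0.4528

Step 3 — cumulative fraction after k components = (λ_1 + ... + λ_k) / Σ λ:
  k = 1: 29/53 = 0.5472
  k = 2: (29 + 24)/53 = 53/53 = 1

Summary (fraction, with percent):

explained: PC1 0.5472 (54.72%), PC2 0.4528 (45.28%);  cumulative: 0.5472, 1


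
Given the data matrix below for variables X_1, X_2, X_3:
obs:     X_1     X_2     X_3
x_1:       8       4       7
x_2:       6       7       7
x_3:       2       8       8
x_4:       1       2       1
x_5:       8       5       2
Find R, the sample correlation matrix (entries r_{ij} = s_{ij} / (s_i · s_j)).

Step 1 — column means:
  mean(X_1) = (8 + 6 + 2 + 1 + 8) / 5 = 25/5 = 5
  mean(X_2) = (4 + 7 + 8 + 2 + 5) / 5 = 26/5 = 5.2
  mean(X_3) = (7 + 7 + 8 + 1 + 2) / 5 = 25/5 = 5

Step 2 — sample variances and covariances s[i,j] = (1/(n-1)) · Σ_k (x_{k,i} - mean_i) · (x_{k,j} - mean_j), with n-1 = 4:
  s[X_1,X_1] = ((3)·(3) + (1)·(1) + (-3)·(-3) + (-4)·(-4) + (3)·(3)) / 4 = 44/4 = 11
  s[X_1,X_2] = ((3)·(-1.2) + (1)·(1.8) + (-3)·(2.8) + (-4)·(-3.2) + (3)·(-0.2)) / 4 = 2/4 = 0.5
  s[X_1,X_3] = ((3)·(2) + (1)·(2) + (-3)·(3) + (-4)·(-4) + (3)·(-3)) / 4 = 6/4 = 1.5
  s[X_2,X_2] = ((-1.2)·(-1.2) + (1.8)·(1.8) + (2.8)·(2.8) + (-3.2)·(-3.2) + (-0.2)·(-0.2)) / 4 = 22.8/4 = 5.7
  s[X_2,X_3] = ((-1.2)·(2) + (1.8)·(2) + (2.8)·(3) + (-3.2)·(-4) + (-0.2)·(-3)) / 4 = 23/4 = 5.75
  s[X_3,X_3] = ((2)·(2) + (2)·(2) + (3)·(3) + (-4)·(-4) + (-3)·(-3)) / 4 = 42/4 = 10.5
  Sample standard deviations s_i = √(s[i,i]):
  s(X_1) = √(11) = 3.3166
  s(X_2) = √(5.7) = 2.3875
  s(X_3) = √(10.5) = 3.2404

Step 3 — r_{ij} = s_{ij} / (s_i · s_j):
  r[X_1,X_1] = 1 (diagonal).
  r[X_1,X_2] = 0.5 / (3.3166 · 2.3875) = 0.5 / 7.9183 = 0.0631
  r[X_1,X_3] = 1.5 / (3.3166 · 3.2404) = 1.5 / 10.7471 = 0.1396
  r[X_2,X_2] = 1 (diagonal).
  r[X_2,X_3] = 5.75 / (2.3875 · 3.2404) = 5.75 / 7.7363 = 0.7433
  r[X_3,X_3] = 1 (diagonal).

R is symmetric with unit diagonal. Assembling:

R = [[1, 0.0631, 0.1396],
 [0.0631, 1, 0.7433],
 [0.1396, 0.7433, 1]]


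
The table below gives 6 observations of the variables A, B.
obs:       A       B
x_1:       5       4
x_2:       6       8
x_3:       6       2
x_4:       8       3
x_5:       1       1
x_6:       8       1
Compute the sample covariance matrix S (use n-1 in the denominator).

Step 1 — column means:
  mean(A) = (5 + 6 + 6 + 8 + 1 + 8) / 6 = 34/6 = 5.6667
  mean(B) = (4 + 8 + 2 + 3 + 1 + 1) / 6 = 19/6 = 3.1667

Step 2 — sample covariance S[i,j] = (1/(n-1)) · Σ_k (x_{k,i} - mean_i) · (x_{k,j} - mean_j), with n-1 = 5.
  S[A,A] = ((-0.6667)·(-0.6667) + (0.3333)·(0.3333) + (0.3333)·(0.3333) + (2.3333)·(2.3333) + (-4.6667)·(-4.6667) + (2.3333)·(2.3333)) / 5 = 33.3333/5 = 6.6667
  S[A,B] = ((-0.6667)·(0.8333) + (0.3333)·(4.8333) + (0.3333)·(-1.1667) + (2.3333)·(-0.1667) + (-4.6667)·(-2.1667) + (2.3333)·(-2.1667)) / 5 = 5.3333/5 = 1.0667
  S[B,B] = ((0.8333)·(0.8333) + (4.8333)·(4.8333) + (-1.1667)·(-1.1667) + (-0.1667)·(-0.1667) + (-2.1667)·(-2.1667) + (-2.1667)·(-2.1667)) / 5 = 34.8333/5 = 6.9667

S is symmetric (S[j,i] = S[i,j]). Assembling:

S = [[6.6667, 1.0667],
 [1.0667, 6.9667]]


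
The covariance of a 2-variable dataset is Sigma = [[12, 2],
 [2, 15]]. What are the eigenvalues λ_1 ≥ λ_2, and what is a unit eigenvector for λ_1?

Step 1 — characteristic polynomial of 2×2 Sigma:
  det(Sigma - λI) = λ² - trace · λ + det = 0.
  trace = 12 + 15 = 27, det = 12·15 - (2)² = 176.
Step 2 — discriminant:
  Δ = trace² - 4·det = 729 - 704 = 25.
Step 3 — eigenvalues:
  λ = (trace ± √Δ)/2 = (27 ± 5)/2,
  λ_1 = 16,  λ_2 = 11.

Step 4 — unit eigenvector for λ_1: solve (Sigma - λ_1 I)v = 0. First row:
  (12 - 16)·v_x + (2)·v_y = 0, i.e. (-4)·v_x + (2)·v_y = 0,
  so v ∝ (b, λ_1 - a) = (2, 4) = u.
  ||u|| = √((2)² + (4)²) = √(20) ≈ 4.4721,
  v_1 = u/||u|| ≈ (0.4472, 0.8944) (||v_1|| = 1).

λ_1 = 16,  λ_2 = 11;  v_1 ≈ (0.4472, 0.8944)


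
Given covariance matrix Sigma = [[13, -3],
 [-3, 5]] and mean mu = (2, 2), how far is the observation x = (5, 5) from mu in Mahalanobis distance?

Step 1 — centre the observation: (x - mu) = (3, 3).

Step 2 — invert Sigma. det(Sigma) = 13·5 - (-3)² = 56.
  Sigma^{-1} = (1/det) · [[d, -b], [-b, a]] = [[0.0893, 0.0536],
 [0.0536, 0.2321]].

Step 3 — form the quadratic (x - mu)^T · Sigma^{-1} · (x - mu):
  Sigma^{-1} · (x - mu) = (0.4286, 0.8571).
  (x - mu)^T · [Sigma^{-1} · (x - mu)] = (3)·(0.4286) + (3)·(0.8571) = 3.8571.

Step 4 — take square root: d = √(3.8571) ≈ 1.964.

d(x, mu) = √(3.8571) ≈ 1.964


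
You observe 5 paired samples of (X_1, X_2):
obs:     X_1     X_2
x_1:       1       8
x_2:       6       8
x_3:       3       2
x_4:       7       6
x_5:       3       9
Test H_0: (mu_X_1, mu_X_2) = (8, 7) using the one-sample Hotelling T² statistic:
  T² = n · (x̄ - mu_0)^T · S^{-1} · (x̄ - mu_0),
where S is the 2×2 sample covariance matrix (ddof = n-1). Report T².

Step 1 — sample mean vector:
  mean(X_1) = (1 + 6 + 3 + 7 + 3) / 5 = 20/5 = 4
  mean(X_2) = (8 + 8 + 2 + 6 + 9) / 5 = 33/5 = 6.6
  x̄ = (4, 6.6),  deviation x̄ - mu_0 = (4, 6.6) - (8, 7) = (-4, -0.4).

Step 2 — sample covariance matrix, S[i,j] = (1/(n-1)) · Σ_k (x_{k,i} - mean_i) · (x_{k,j} - mean_j), divisor n-1 = 4:
  S[X_1,X_1] = ((-3)·(-3) + (2)·(2) + (-1)·(-1) + (3)·(3) + (-1)·(-1)) / 4 = 24/4 = 6
  S[X_1,X_2] = ((-3)·(1.4) + (2)·(1.4) + (-1)·(-4.6) + (3)·(-0.6) + (-1)·(2.4)) / 4 = -1/4 = -0.25
  S[X_2,X_2] = ((1.4)·(1.4) + (1.4)·(1.4) + (-4.6)·(-4.6) + (-0.6)·(-0.6) + (2.4)·(2.4)) / 4 = 31.2/4 = 7.8
  S = [[6, -0.25],
 [-0.25, 7.8]].

Step 3 — invert S. det(S) = 6·7.8 - (-0.25)² = 46.7375.
  S^{-1} = (1/det) · [[d, -b], [-b, a]] = [[0.1669, 0.0053],
 [0.0053, 0.1284]].

Step 4 — quadratic form (x̄ - mu_0)^T · S^{-1} · (x̄ - mu_0):
  S^{-1} · (x̄ - mu_0) = (-0.6697, -0.0727),
  (x̄ - mu_0)^T · [...] = (-4)·(-0.6697) + (-0.4)·(-0.0727) = 2.7079.

Step 5 — scale by n: T² = 5 · 2.7079 = 13.5394.

T² ≈ 13.5394


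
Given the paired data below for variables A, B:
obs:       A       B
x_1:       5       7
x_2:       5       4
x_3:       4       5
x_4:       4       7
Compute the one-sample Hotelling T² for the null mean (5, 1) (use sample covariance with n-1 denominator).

Step 1 — sample mean vector:
  mean(A) = (5 + 5 + 4 + 4) / 4 = 18/4 = 4.5
  mean(B) = (7 + 4 + 5 + 7) / 4 = 23/4 = 5.75
  x̄ = (4.5, 5.75),  deviation x̄ - mu_0 = (4.5, 5.75) - (5, 1) = (-0.5, 4.75).

Step 2 — sample covariance matrix, S[i,j] = (1/(n-1)) · Σ_k (x_{k,i} - mean_i) · (x_{k,j} - mean_j), divisor n-1 = 3:
  S[A,A] = ((0.5)·(0.5) + (0.5)·(0.5) + (-0.5)·(-0.5) + (-0.5)·(-0.5)) / 3 = 1/3 = 0.3333
  S[A,B] = ((0.5)·(1.25) + (0.5)·(-1.75) + (-0.5)·(-0.75) + (-0.5)·(1.25)) / 3 = -0.5/3 = -0.1667
  S[B,B] = ((1.25)·(1.25) + (-1.75)·(-1.75) + (-0.75)·(-0.75) + (1.25)·(1.25)) / 3 = 6.75/3 = 2.25
  S = [[0.3333, -0.1667],
 [-0.1667, 2.25]].

Step 3 — invert S. det(S) = 0.3333·2.25 - (-0.1667)² = 0.7222.
  S^{-1} = (1/det) · [[d, -b], [-b, a]] = [[3.1154, 0.2308],
 [0.2308, 0.4615]].

Step 4 — quadratic form (x̄ - mu_0)^T · S^{-1} · (x̄ - mu_0):
  S^{-1} · (x̄ - mu_0) = (-0.4615, 2.0769),
  (x̄ - mu_0)^T · [...] = (-0.5)·(-0.4615) + (4.75)·(2.0769) = 10.0962.

Step 5 — scale by n: T² = 4 · 10.0962 = 40.3846.

T² ≈ 40.3846


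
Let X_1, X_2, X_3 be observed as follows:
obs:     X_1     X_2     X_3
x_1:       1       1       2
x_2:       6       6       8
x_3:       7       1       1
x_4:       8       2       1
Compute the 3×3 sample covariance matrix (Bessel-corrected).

Step 1 — column means:
  mean(X_1) = (1 + 6 + 7 + 8) / 4 = 22/4 = 5.5
  mean(X_2) = (1 + 6 + 1 + 2) / 4 = 10/4 = 2.5
  mean(X_3) = (2 + 8 + 1 + 1) / 4 = 12/4 = 3

Step 2 — sample covariance S[i,j] = (1/(n-1)) · Σ_k (x_{k,i} - mean_i) · (x_{k,j} - mean_j), with n-1 = 3.
  S[X_1,X_1] = ((-4.5)·(-4.5) + (0.5)·(0.5) + (1.5)·(1.5) + (2.5)·(2.5)) / 3 = 29/3 = 9.6667
  S[X_1,X_2] = ((-4.5)·(-1.5) + (0.5)·(3.5) + (1.5)·(-1.5) + (2.5)·(-0.5)) / 3 = 5/3 = 1.6667
  S[X_1,X_3] = ((-4.5)·(-1) + (0.5)·(5) + (1.5)·(-2) + (2.5)·(-2)) / 3 = -1/3 = -0.3333
  S[X_2,X_2] = ((-1.5)·(-1.5) + (3.5)·(3.5) + (-1.5)·(-1.5) + (-0.5)·(-0.5)) / 3 = 17/3 = 5.6667
  S[X_2,X_3] = ((-1.5)·(-1) + (3.5)·(5) + (-1.5)·(-2) + (-0.5)·(-2)) / 3 = 23/3 = 7.6667
  S[X_3,X_3] = ((-1)·(-1) + (5)·(5) + (-2)·(-2) + (-2)·(-2)) / 3 = 34/3 = 11.3333

S is symmetric (S[j,i] = S[i,j]). Assembling:

S = [[9.6667, 1.6667, -0.3333],
 [1.6667, 5.6667, 7.6667],
 [-0.3333, 7.6667, 11.3333]]


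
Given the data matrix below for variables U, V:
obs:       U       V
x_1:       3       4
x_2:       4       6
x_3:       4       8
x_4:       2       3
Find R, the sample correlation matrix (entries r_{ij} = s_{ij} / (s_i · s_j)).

Step 1 — column means:
  mean(U) = (3 + 4 + 4 + 2) / 4 = 13/4 = 3.25
  mean(V) = (4 + 6 + 8 + 3) / 4 = 21/4 = 5.25

Step 2 — sample variances and covariances s[i,j] = (1/(n-1)) · Σ_k (x_{k,i} - mean_i) · (x_{k,j} - mean_j), with n-1 = 3:
  s[U,U] = ((-0.25)·(-0.25) + (0.75)·(0.75) + (0.75)·(0.75) + (-1.25)·(-1.25)) / 3 = 2.75/3 = 0.9167
  s[U,V] = ((-0.25)·(-1.25) + (0.75)·(0.75) + (0.75)·(2.75) + (-1.25)·(-2.25)) / 3 = 5.75/3 = 1.9167
  s[V,V] = ((-1.25)·(-1.25) + (0.75)·(0.75) + (2.75)·(2.75) + (-2.25)·(-2.25)) / 3 = 14.75/3 = 4.9167
  Sample standard deviations s_i = √(s[i,i]):
  s(U) = √(0.9167) = 0.9574
  s(V) = √(4.9167) = 2.2174

Step 3 — r_{ij} = s_{ij} / (s_i · s_j):
  r[U,U] = 1 (diagonal).
  r[U,V] = 1.9167 / (0.9574 · 2.2174) = 1.9167 / 2.123 = 0.9028
  r[V,V] = 1 (diagonal).

R is symmetric with unit diagonal. Assembling:

R = [[1, 0.9028],
 [0.9028, 1]]


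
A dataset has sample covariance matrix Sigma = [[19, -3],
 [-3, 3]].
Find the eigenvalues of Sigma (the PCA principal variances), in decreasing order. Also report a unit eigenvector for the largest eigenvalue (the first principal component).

Step 1 — characteristic polynomial of 2×2 Sigma:
  det(Sigma - λI) = λ² - trace · λ + det = 0.
  trace = 19 + 3 = 22, det = 19·3 - (-3)² = 48.
Step 2 — discriminant:
  Δ = trace² - 4·det = 484 - 192 = 292.
Step 3 — eigenvalues:
  λ = (trace ± √Δ)/2 = (22 ± 17.088)/2,
  λ_1 = 19.544,  λ_2 = 2.456.

Step 4 — unit eigenvector for λ_1: solve (Sigma - λ_1 I)v = 0. First row:
  (19 - 19.544)·v_x + (-3)·v_y = 0, i.e. (-0.544)·v_x + (-3)·v_y = 0,
  so v ∝ (b, λ_1 - a) = (-3, 0.544); multiply by -1 so the first entry is positive: u = (3, -0.544).
  ||u|| = √((3)² + (-0.544)²) = √(9.2959) ≈ 3.0489,
  v_1 = u/||u|| ≈ (0.984, -0.1784) (||v_1|| = 1).

λ_1 = 19.544,  λ_2 = 2.456;  v_1 ≈ (0.984, -0.1784)


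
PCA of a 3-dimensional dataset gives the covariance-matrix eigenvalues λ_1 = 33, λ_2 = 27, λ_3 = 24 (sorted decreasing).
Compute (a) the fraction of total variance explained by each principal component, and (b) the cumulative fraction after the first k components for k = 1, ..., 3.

Step 1 — total variance = trace(Sigma) = Σ λ_i = 33 + 27 + 24 = 84.

Step 2 — fraction explained by component i = λ_i / Σ λ:
  PC1: 33/84 = 0.3929
  PC2: 27/84 = 0.3214
  PC3: 24/84 = 0.2857

Step 3 — cumulative fraction after k components = (λ_1 + ... + λ_k) / Σ λ:
  k = 1: 33/84 = 0.3929
  k = 2: (33 + 27)/84 = 60/84 = 0.7143
  k = 3: (33 + 27 + 24)/84 = 84/84 = 1

Summary (fraction, with percent):

explained: PC1 0.3929 (39.29%), PC2 0.3214 (32.14%), PC3 0.2857 (28.57%);  cumulative: 0.3929, 0.7143, 1


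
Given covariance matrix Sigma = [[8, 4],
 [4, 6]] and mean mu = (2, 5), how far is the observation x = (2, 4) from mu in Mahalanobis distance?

Step 1 — centre the observation: (x - mu) = (0, -1).

Step 2 — invert Sigma. det(Sigma) = 8·6 - (4)² = 32.
  Sigma^{-1} = (1/det) · [[d, -b], [-b, a]] = [[0.1875, -0.125],
 [-0.125, 0.25]].

Step 3 — form the quadratic (x - mu)^T · Sigma^{-1} · (x - mu):
  Sigma^{-1} · (x - mu) = (0.125, -0.25).
  (x - mu)^T · [Sigma^{-1} · (x - mu)] = (0)·(0.125) + (-1)·(-0.25) = 0.25.

Step 4 — take square root: d = √(0.25) ≈ 0.5.

d(x, mu) = √(0.25) ≈ 0.5


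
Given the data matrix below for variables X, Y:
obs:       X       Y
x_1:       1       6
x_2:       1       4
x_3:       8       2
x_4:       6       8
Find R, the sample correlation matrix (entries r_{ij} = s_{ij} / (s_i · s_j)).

Step 1 — column means:
  mean(X) = (1 + 1 + 8 + 6) / 4 = 16/4 = 4
  mean(Y) = (6 + 4 + 2 + 8) / 4 = 20/4 = 5

Step 2 — sample variances and covariances s[i,j] = (1/(n-1)) · Σ_k (x_{k,i} - mean_i) · (x_{k,j} - mean_j), with n-1 = 3:
  s[X,X] = ((-3)·(-3) + (-3)·(-3) + (4)·(4) + (2)·(2)) / 3 = 38/3 = 12.6667
  s[X,Y] = ((-3)·(1) + (-3)·(-1) + (4)·(-3) + (2)·(3)) / 3 = -6/3 = -2
  s[Y,Y] = ((1)·(1) + (-1)·(-1) + (-3)·(-3) + (3)·(3)) / 3 = 20/3 = 6.6667
  Sample standard deviations s_i = √(s[i,i]):
  s(X) = √(12.6667) = 3.559
  s(Y) = √(6.6667) = 2.582

Step 3 — r_{ij} = s_{ij} / (s_i · s_j):
  r[X,X] = 1 (diagonal).
  r[X,Y] = -2 / (3.559 · 2.582) = -2 / 9.1894 = -0.2176
  r[Y,Y] = 1 (diagonal).

R is symmetric with unit diagonal. Assembling:

R = [[1, -0.2176],
 [-0.2176, 1]]


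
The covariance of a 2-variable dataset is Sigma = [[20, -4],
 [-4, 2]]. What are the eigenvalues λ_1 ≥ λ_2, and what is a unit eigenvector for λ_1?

Step 1 — characteristic polynomial of 2×2 Sigma:
  det(Sigma - λI) = λ² - trace · λ + det = 0.
  trace = 20 + 2 = 22, det = 20·2 - (-4)² = 24.
Step 2 — discriminant:
  Δ = trace² - 4·det = 484 - 96 = 388.
Step 3 — eigenvalues:
  λ = (trace ± √Δ)/2 = (22 ± 19.6977)/2,
  λ_1 = 20.8489,  λ_2 = 1.1511.

Step 4 — unit eigenvector for λ_1: solve (Sigma - λ_1 I)v = 0. First row:
  (20 - 20.8489)·v_x + (-4)·v_y = 0, i.e. (-0.8489)·v_x + (-4)·v_y = 0,
  so v ∝ (b, λ_1 - a) = (-4, 0.8489); multiply by -1 so the first entry is positive: u = (4, -0.8489).
  ||u|| = √((4)² + (-0.8489)²) = √(16.7206) ≈ 4.0891,
  v_1 = u/||u|| ≈ (0.9782, -0.2076) (||v_1|| = 1).

λ_1 = 20.8489,  λ_2 = 1.1511;  v_1 ≈ (0.9782, -0.2076)


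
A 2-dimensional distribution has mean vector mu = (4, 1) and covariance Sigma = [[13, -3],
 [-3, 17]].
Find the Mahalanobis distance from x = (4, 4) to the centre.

Step 1 — centre the observation: (x - mu) = (0, 3).

Step 2 — invert Sigma. det(Sigma) = 13·17 - (-3)² = 212.
  Sigma^{-1} = (1/det) · [[d, -b], [-b, a]] = [[0.0802, 0.0142],
 [0.0142, 0.0613]].

Step 3 — form the quadratic (x - mu)^T · Sigma^{-1} · (x - mu):
  Sigma^{-1} · (x - mu) = (0.0425, 0.184).
  (x - mu)^T · [Sigma^{-1} · (x - mu)] = (0)·(0.0425) + (3)·(0.184) = 0.5519.

Step 4 — take square root: d = √(0.5519) ≈ 0.7429.

d(x, mu) = √(0.5519) ≈ 0.7429


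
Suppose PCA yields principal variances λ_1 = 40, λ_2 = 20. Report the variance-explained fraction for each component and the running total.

Step 1 — total variance = trace(Sigma) = Σ λ_i = 40 + 20 = 60.

Step 2 — fraction explained by component i = λ_i / Σ λ:
  PC1: 40/60 = 0.6667
  PC2: 20/60 = 0.3333

Step 3 — cumulative fraction after k components = (λ_1 + ... + λ_k) / Σ λ:
  k = 1: 40/60 = 0.6667
  k = 2: (40 + 20)/60 = 60/60 = 1

Summary (fraction, with percent):

explained: PC1 0.6667 (66.67%), PC2 0.3333 (33.33%);  cumulative: 0.6667, 1


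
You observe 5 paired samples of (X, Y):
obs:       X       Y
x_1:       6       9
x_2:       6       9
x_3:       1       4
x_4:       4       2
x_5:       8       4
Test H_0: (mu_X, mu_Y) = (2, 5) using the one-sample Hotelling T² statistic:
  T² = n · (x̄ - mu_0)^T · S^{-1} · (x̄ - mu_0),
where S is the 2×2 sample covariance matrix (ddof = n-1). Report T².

Step 1 — sample mean vector:
  mean(X) = (6 + 6 + 1 + 4 + 8) / 5 = 25/5 = 5
  mean(Y) = (9 + 9 + 4 + 2 + 4) / 5 = 28/5 = 5.6
  x̄ = (5, 5.6),  deviation x̄ - mu_0 = (5, 5.6) - (2, 5) = (3, 0.6).

Step 2 — sample covariance matrix, S[i,j] = (1/(n-1)) · Σ_k (x_{k,i} - mean_i) · (x_{k,j} - mean_j), divisor n-1 = 4:
  S[X,X] = ((1)·(1) + (1)·(1) + (-4)·(-4) + (-1)·(-1) + (3)·(3)) / 4 = 28/4 = 7
  S[X,Y] = ((1)·(3.4) + (1)·(3.4) + (-4)·(-1.6) + (-1)·(-3.6) + (3)·(-1.6)) / 4 = 12/4 = 3
  S[Y,Y] = ((3.4)·(3.4) + (3.4)·(3.4) + (-1.6)·(-1.6) + (-3.6)·(-3.6) + (-1.6)·(-1.6)) / 4 = 41.2/4 = 10.3
  S = [[7, 3],
 [3, 10.3]].

Step 3 — invert S. det(S) = 7·10.3 - (3)² = 63.1.
  S^{-1} = (1/det) · [[d, -b], [-b, a]] = [[0.1632, -0.0475],
 [-0.0475, 0.1109]].

Step 4 — quadratic form (x̄ - mu_0)^T · S^{-1} · (x̄ - mu_0):
  S^{-1} · (x̄ - mu_0) = (0.4612, -0.0761),
  (x̄ - mu_0)^T · [...] = (3)·(0.4612) + (0.6)·(-0.0761) = 1.3379.

Step 5 — scale by n: T² = 5 · 1.3379 = 6.6894.

T² ≈ 6.6894


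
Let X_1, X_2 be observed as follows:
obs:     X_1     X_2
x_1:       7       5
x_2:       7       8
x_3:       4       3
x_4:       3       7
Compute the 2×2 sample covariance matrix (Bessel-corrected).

Step 1 — column means:
  mean(X_1) = (7 + 7 + 4 + 3) / 4 = 21/4 = 5.25
  mean(X_2) = (5 + 8 + 3 + 7) / 4 = 23/4 = 5.75

Step 2 — sample covariance S[i,j] = (1/(n-1)) · Σ_k (x_{k,i} - mean_i) · (x_{k,j} - mean_j), with n-1 = 3.
  S[X_1,X_1] = ((1.75)·(1.75) + (1.75)·(1.75) + (-1.25)·(-1.25) + (-2.25)·(-2.25)) / 3 = 12.75/3 = 4.25
  S[X_1,X_2] = ((1.75)·(-0.75) + (1.75)·(2.25) + (-1.25)·(-2.75) + (-2.25)·(1.25)) / 3 = 3.25/3 = 1.0833
  S[X_2,X_2] = ((-0.75)·(-0.75) + (2.25)·(2.25) + (-2.75)·(-2.75) + (1.25)·(1.25)) / 3 = 14.75/3 = 4.9167

S is symmetric (S[j,i] = S[i,j]). Assembling:

S = [[4.25, 1.0833],
 [1.0833, 4.9167]]


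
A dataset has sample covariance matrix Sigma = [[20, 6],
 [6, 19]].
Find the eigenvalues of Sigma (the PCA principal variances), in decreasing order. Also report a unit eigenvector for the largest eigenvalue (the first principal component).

Step 1 — characteristic polynomial of 2×2 Sigma:
  det(Sigma - λI) = λ² - trace · λ + det = 0.
  trace = 20 + 19 = 39, det = 20·19 - (6)² = 344.
Step 2 — discriminant:
  Δ = trace² - 4·det = 1521 - 1376 = 145.
Step 3 — eigenvalues:
  λ = (trace ± √Δ)/2 = (39 ± 12.0416)/2,
  λ_1 = 25.5208,  λ_2 = 13.4792.

Step 4 — unit eigenvector for λ_1: solve (Sigma - λ_1 I)v = 0. First row:
  (20 - 25.5208)·v_x + (6)·v_y = 0, i.e. (-5.5208)·v_x + (6)·v_y = 0,
  so v ∝ (b, λ_1 - a) = (6, 5.5208) = u.
  ||u|| = √((6)² + (5.5208)²) = √(66.4792) ≈ 8.1535,
  v_1 = u/||u|| ≈ (0.7359, 0.6771) (||v_1|| = 1).

λ_1 = 25.5208,  λ_2 = 13.4792;  v_1 ≈ (0.7359, 0.6771)


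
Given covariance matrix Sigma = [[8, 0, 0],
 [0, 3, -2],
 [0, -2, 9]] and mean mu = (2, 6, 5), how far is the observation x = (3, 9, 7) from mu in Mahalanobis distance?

Step 1 — centre the observation: (x - mu) = (1, 3, 2).

Step 2 — invert Sigma (cofactor / det for 3×3, or solve directly):
  Sigma^{-1} = [[0.125, 0, 0],
 [0, 0.3913, 0.087],
 [0, 0.087, 0.1304]].

Step 3 — form the quadratic (x - mu)^T · Sigma^{-1} · (x - mu):
  Sigma^{-1} · (x - mu) = (0.125, 1.3478, 0.5217).
  (x - mu)^T · [Sigma^{-1} · (x - mu)] = (1)·(0.125) + (3)·(1.3478) + (2)·(0.5217) = 5.212.

Step 4 — take square root: d = √(5.212) ≈ 2.283.

d(x, mu) = √(5.212) ≈ 2.283


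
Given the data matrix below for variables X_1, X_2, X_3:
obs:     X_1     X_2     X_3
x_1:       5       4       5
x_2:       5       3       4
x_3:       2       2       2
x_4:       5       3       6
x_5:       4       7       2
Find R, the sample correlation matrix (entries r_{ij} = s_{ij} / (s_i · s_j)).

Step 1 — column means:
  mean(X_1) = (5 + 5 + 2 + 5 + 4) / 5 = 21/5 = 4.2
  mean(X_2) = (4 + 3 + 2 + 3 + 7) / 5 = 19/5 = 3.8
  mean(X_3) = (5 + 4 + 2 + 6 + 2) / 5 = 19/5 = 3.8

Step 2 — sample variances and covariances s[i,j] = (1/(n-1)) · Σ_k (x_{k,i} - mean_i) · (x_{k,j} - mean_j), with n-1 = 4:
  s[X_1,X_1] = ((0.8)·(0.8) + (0.8)·(0.8) + (-2.2)·(-2.2) + (0.8)·(0.8) + (-0.2)·(-0.2)) / 4 = 6.8/4 = 1.7
  s[X_1,X_2] = ((0.8)·(0.2) + (0.8)·(-0.8) + (-2.2)·(-1.8) + (0.8)·(-0.8) + (-0.2)·(3.2)) / 4 = 2.2/4 = 0.55
  s[X_1,X_3] = ((0.8)·(1.2) + (0.8)·(0.2) + (-2.2)·(-1.8) + (0.8)·(2.2) + (-0.2)·(-1.8)) / 4 = 7.2/4 = 1.8
  s[X_2,X_2] = ((0.2)·(0.2) + (-0.8)·(-0.8) + (-1.8)·(-1.8) + (-0.8)·(-0.8) + (3.2)·(3.2)) / 4 = 14.8/4 = 3.7
  s[X_2,X_3] = ((0.2)·(1.2) + (-0.8)·(0.2) + (-1.8)·(-1.8) + (-0.8)·(2.2) + (3.2)·(-1.8)) / 4 = -4.2/4 = -1.05
  s[X_3,X_3] = ((1.2)·(1.2) + (0.2)·(0.2) + (-1.8)·(-1.8) + (2.2)·(2.2) + (-1.8)·(-1.8)) / 4 = 12.8/4 = 3.2
  Sample standard deviations s_i = √(s[i,i]):
  s(X_1) = √(1.7) = 1.3038
  s(X_2) = √(3.7) = 1.9235
  s(X_3) = √(3.2) = 1.7889

Step 3 — r_{ij} = s_{ij} / (s_i · s_j):
  r[X_1,X_1] = 1 (diagonal).
  r[X_1,X_2] = 0.55 / (1.3038 · 1.9235) = 0.55 / 2.508 = 0.2193
  r[X_1,X_3] = 1.8 / (1.3038 · 1.7889) = 1.8 / 2.3324 = 0.7717
  r[X_2,X_2] = 1 (diagonal).
  r[X_2,X_3] = -1.05 / (1.9235 · 1.7889) = -1.05 / 3.4409 = -0.3052
  r[X_3,X_3] = 1 (diagonal).

R is symmetric with unit diagonal. Assembling:

R = [[1, 0.2193, 0.7717],
 [0.2193, 1, -0.3052],
 [0.7717, -0.3052, 1]]


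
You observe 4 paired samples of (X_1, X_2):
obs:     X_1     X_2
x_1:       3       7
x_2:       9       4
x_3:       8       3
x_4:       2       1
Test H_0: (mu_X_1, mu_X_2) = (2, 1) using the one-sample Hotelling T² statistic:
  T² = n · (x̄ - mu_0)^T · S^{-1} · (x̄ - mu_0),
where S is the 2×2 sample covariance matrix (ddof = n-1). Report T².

Step 1 — sample mean vector:
  mean(X_1) = (3 + 9 + 8 + 2) / 4 = 22/4 = 5.5
  mean(X_2) = (7 + 4 + 3 + 1) / 4 = 15/4 = 3.75
  x̄ = (5.5, 3.75),  deviation x̄ - mu_0 = (5.5, 3.75) - (2, 1) = (3.5, 2.75).

Step 2 — sample covariance matrix, S[i,j] = (1/(n-1)) · Σ_k (x_{k,i} - mean_i) · (x_{k,j} - mean_j), divisor n-1 = 3:
  S[X_1,X_1] = ((-2.5)·(-2.5) + (3.5)·(3.5) + (2.5)·(2.5) + (-3.5)·(-3.5)) / 3 = 37/3 = 12.3333
  S[X_1,X_2] = ((-2.5)·(3.25) + (3.5)·(0.25) + (2.5)·(-0.75) + (-3.5)·(-2.75)) / 3 = 0.5/3 = 0.1667
  S[X_2,X_2] = ((3.25)·(3.25) + (0.25)·(0.25) + (-0.75)·(-0.75) + (-2.75)·(-2.75)) / 3 = 18.75/3 = 6.25
  S = [[12.3333, 0.1667],
 [0.1667, 6.25]].

Step 3 — invert S. det(S) = 12.3333·6.25 - (0.1667)² = 77.0556.
  S^{-1} = (1/det) · [[d, -b], [-b, a]] = [[0.0811, -0.0022],
 [-0.0022, 0.1601]].

Step 4 — quadratic form (x̄ - mu_0)^T · S^{-1} · (x̄ - mu_0):
  S^{-1} · (x̄ - mu_0) = (0.2779, 0.4326),
  (x̄ - mu_0)^T · [...] = (3.5)·(0.2779) + (2.75)·(0.4326) = 2.1624.

Step 5 — scale by n: T² = 4 · 2.1624 = 8.6496.

T² ≈ 8.6496


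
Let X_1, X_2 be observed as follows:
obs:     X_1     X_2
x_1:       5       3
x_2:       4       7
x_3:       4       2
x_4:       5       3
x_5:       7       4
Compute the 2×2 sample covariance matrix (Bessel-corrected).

Step 1 — column means:
  mean(X_1) = (5 + 4 + 4 + 5 + 7) / 5 = 25/5 = 5
  mean(X_2) = (3 + 7 + 2 + 3 + 4) / 5 = 19/5 = 3.8

Step 2 — sample covariance S[i,j] = (1/(n-1)) · Σ_k (x_{k,i} - mean_i) · (x_{k,j} - mean_j), with n-1 = 4.
  S[X_1,X_1] = ((0)·(0) + (-1)·(-1) + (-1)·(-1) + (0)·(0) + (2)·(2)) / 4 = 6/4 = 1.5
  S[X_1,X_2] = ((0)·(-0.8) + (-1)·(3.2) + (-1)·(-1.8) + (0)·(-0.8) + (2)·(0.2)) / 4 = -1/4 = -0.25
  S[X_2,X_2] = ((-0.8)·(-0.8) + (3.2)·(3.2) + (-1.8)·(-1.8) + (-0.8)·(-0.8) + (0.2)·(0.2)) / 4 = 14.8/4 = 3.7

S is symmetric (S[j,i] = S[i,j]). Assembling:

S = [[1.5, -0.25],
 [-0.25, 3.7]]


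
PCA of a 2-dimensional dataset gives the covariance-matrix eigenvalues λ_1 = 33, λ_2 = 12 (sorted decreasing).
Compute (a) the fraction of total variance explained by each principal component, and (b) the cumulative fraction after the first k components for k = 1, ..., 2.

Step 1 — total variance = trace(Sigma) = Σ λ_i = 33 + 12 = 45.

Step 2 — fraction explained by component i = λ_i / Σ λ:
  PC1: 33/45 = 0.7333
  PC2: 12/45 = 0.2667

Step 3 — cumulative fraction after k components = (λ_1 + ... + λ_k) / Σ λ:
  k = 1: 33/45 = 0.7333
  k = 2: (33 + 12)/45 = 45/45 = 1

Summary (fraction, with percent):

explained: PC1 0.7333 (73.33%), PC2 0.2667 (26.67%);  cumulative: 0.7333, 1


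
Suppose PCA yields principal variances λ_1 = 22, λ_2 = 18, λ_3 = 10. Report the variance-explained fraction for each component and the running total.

Step 1 — total variance = trace(Sigma) = Σ λ_i = 22 + 18 + 10 = 50.

Step 2 — fraction explained by component i = λ_i / Σ λ:
  PC1: 22/50 = 0.44
  PC2: 18/50 = 0.36
  PC3: 10/50 = 0.2

Step 3 — cumulative fraction after k components = (λ_1 + ... + λ_k) / Σ λ:
  k = 1: 22/50 = 0.44
  k = 2: (22 + 18)/50 = 40/50 = 0.8
  k = 3: (22 + 18 + 10)/50 = 50/50 = 1

Summary (fraction, with percent):

explained: PC1 0.44 (44%), PC2 0.36 (36%), PC3 0.2 (20%);  cumulative: 0.44, 0.8, 1


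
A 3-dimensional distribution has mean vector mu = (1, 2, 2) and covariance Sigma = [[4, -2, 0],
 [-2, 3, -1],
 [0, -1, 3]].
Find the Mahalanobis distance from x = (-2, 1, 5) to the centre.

Step 1 — centre the observation: (x - mu) = (-3, -1, 3).

Step 2 — invert Sigma (cofactor / det for 3×3, or solve directly):
  Sigma^{-1} = [[0.4, 0.3, 0.1],
 [0.3, 0.6, 0.2],
 [0.1, 0.2, 0.4]].

Step 3 — form the quadratic (x - mu)^T · Sigma^{-1} · (x - mu):
  Sigma^{-1} · (x - mu) = (-1.2, -0.9, 0.7).
  (x - mu)^T · [Sigma^{-1} · (x - mu)] = (-3)·(-1.2) + (-1)·(-0.9) + (3)·(0.7) = 6.6.

Step 4 — take square root: d = √(6.6) ≈ 2.569.

d(x, mu) = √(6.6) ≈ 2.569


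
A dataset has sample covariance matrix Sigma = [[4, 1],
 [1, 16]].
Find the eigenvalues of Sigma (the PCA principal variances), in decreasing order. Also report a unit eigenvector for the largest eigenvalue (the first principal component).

Step 1 — characteristic polynomial of 2×2 Sigma:
  det(Sigma - λI) = λ² - trace · λ + det = 0.
  trace = 4 + 16 = 20, det = 4·16 - (1)² = 63.
Step 2 — discriminant:
  Δ = trace² - 4·det = 400 - 252 = 148.
Step 3 — eigenvalues:
  λ = (trace ± √Δ)/2 = (20 ± 12.1655)/2,
  λ_1 = 16.0828,  λ_2 = 3.9172.

Step 4 — unit eigenvector for λ_1: solve (Sigma - λ_1 I)v = 0. First row:
  (4 - 16.0828)·v_x + (1)·v_y = 0, i.e. (-12.0828)·v_x + (1)·v_y = 0,
  so v ∝ (b, λ_1 - a) = (1, 12.0828) = u.
  ||u|| = √((1)² + (12.0828)²) = √(146.9932) ≈ 12.1241,
  v_1 = u/||u|| ≈ (0.0825, 0.9966) (||v_1|| = 1).

λ_1 = 16.0828,  λ_2 = 3.9172;  v_1 ≈ (0.0825, 0.9966)
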